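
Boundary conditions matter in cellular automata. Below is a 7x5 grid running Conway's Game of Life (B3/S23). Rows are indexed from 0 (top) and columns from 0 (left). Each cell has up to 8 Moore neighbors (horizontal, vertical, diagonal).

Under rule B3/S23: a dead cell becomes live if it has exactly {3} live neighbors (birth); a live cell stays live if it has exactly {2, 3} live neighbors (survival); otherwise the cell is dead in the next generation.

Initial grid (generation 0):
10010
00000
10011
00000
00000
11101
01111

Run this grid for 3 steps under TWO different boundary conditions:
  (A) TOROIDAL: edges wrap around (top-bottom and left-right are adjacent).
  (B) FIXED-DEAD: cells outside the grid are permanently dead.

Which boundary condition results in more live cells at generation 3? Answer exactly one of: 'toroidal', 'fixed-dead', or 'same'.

Under TOROIDAL boundary, generation 3:
00000
00000
00000
00000
10001
01000
00001
Population = 4

Under FIXED-DEAD boundary, generation 3:
00000
00000
00000
00000
00000
00000
00000
Population = 0

Comparison: toroidal=4, fixed-dead=0 -> toroidal

Answer: toroidal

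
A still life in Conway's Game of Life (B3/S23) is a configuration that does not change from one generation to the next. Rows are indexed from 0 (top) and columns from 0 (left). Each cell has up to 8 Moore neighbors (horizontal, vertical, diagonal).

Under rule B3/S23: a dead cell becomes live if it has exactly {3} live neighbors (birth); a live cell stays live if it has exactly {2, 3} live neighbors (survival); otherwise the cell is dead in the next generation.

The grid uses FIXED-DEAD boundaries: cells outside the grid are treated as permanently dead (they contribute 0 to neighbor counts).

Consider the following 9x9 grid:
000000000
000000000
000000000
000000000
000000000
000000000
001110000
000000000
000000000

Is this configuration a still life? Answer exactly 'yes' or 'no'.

Answer: no

Derivation:
Compute generation 1 and compare to generation 0 (given above):
Generation 1:
000000000
000000000
000000000
000000000
000000000
000100000
000100000
000100000
000000000
Cell (5,3) differs: gen0=0 vs gen1=1 -> NOT a still life.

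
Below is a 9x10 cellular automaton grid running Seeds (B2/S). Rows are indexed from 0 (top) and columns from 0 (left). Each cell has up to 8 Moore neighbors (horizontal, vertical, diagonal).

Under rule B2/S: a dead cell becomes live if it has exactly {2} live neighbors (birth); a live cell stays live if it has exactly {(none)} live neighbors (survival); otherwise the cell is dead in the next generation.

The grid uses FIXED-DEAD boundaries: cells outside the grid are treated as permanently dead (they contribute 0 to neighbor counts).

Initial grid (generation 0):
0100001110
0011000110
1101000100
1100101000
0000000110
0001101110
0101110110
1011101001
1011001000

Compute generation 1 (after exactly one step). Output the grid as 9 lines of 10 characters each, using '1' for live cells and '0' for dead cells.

Answer: 0001000001
0000100001
0000010000
0001010000
1110000001
0000000000
1000000000
0000000000
0000000100

Derivation:
Simulating step by step:
Generation 0 (given above): 39 live cells
Generation 1: 13 live cells
(generation 1 grid is the final answer)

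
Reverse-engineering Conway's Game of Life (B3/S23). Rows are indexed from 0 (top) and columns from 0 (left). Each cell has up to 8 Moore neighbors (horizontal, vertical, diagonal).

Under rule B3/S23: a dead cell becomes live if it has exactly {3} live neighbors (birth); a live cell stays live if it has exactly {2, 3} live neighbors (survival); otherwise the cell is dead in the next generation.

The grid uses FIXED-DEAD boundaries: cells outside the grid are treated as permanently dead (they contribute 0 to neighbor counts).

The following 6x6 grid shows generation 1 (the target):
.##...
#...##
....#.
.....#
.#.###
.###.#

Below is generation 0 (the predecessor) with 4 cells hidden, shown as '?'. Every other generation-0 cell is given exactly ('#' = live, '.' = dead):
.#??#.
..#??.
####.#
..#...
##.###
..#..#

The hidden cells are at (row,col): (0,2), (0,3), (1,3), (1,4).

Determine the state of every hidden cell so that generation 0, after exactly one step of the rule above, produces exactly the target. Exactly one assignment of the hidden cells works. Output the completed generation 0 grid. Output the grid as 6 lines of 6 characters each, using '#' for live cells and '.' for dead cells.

Hidden generation-0 cells (in order): (0,2), (0,3), (1,3), (1,4).
A hidden cell only influences target cells in its own 3x3 neighborhood. Try each of the 2^4 = 16 assignments, step the completed generation 0 forward once under B3/S23, and compare with the target:
  (0,2)=. (0,3)=. (1,3)=. (1,4)=. -> step gives (0,1)='.' but target has '#' -> reject
  (0,2)=. (0,3)=. (1,3)=. (1,4)=# -> step gives (0,1)='.' but target has '#' -> reject
  (0,2)=. (0,3)=. (1,3)=# (1,4)=. -> step gives (0,1)='.' but target has '#' -> reject
  (0,2)=. (0,3)=. (1,3)=# (1,4)=# -> step gives (0,1)='.' but target has '#' -> reject
  (0,2)=. (0,3)=# (1,3)=. (1,4)=. -> step gives (0,1)='.' but target has '#' -> reject
  (0,2)=. (0,3)=# (1,3)=. (1,4)=# -> step gives (0,1)='.' but target has '#' -> reject
  (0,2)=. (0,3)=# (1,3)=# (1,4)=. -> step gives (0,1)='.' but target has '#' -> reject
  (0,2)=. (0,3)=# (1,3)=# (1,4)=# -> step gives (0,1)='.' but target has '#' -> reject
  (0,2)=# (0,3)=. (1,3)=. (1,4)=. -> step gives (0,3)='#' but target has '.' -> reject
  (0,2)=# (0,3)=. (1,3)=. (1,4)=# -> step reproduces the target at every cell -> ACCEPT
  (0,2)=# (0,3)=. (1,3)=# (1,4)=. -> step gives (1,4)='.' but target has '#' -> reject
  (0,2)=# (0,3)=. (1,3)=# (1,4)=# -> step gives (0,4)='#' but target has '.' -> reject
  (0,2)=# (0,3)=# (1,3)=. (1,4)=. -> step gives (0,3)='#' but target has '.' -> reject
  (0,2)=# (0,3)=# (1,3)=. (1,4)=# -> step gives (0,4)='#' but target has '.' -> reject
  (0,2)=# (0,3)=# (1,3)=# (1,4)=. -> step gives (0,2)='.' but target has '#' -> reject
  (0,2)=# (0,3)=# (1,3)=# (1,4)=# -> step gives (0,2)='.' but target has '#' -> reject
Unique solution: (0,2)=live, (0,3)=dead, (1,3)=dead, (1,4)=live.
Check: live-neighbor counts of every cell in the completed generation 0:
122412
365633
144431
465553
134332
232342
Applying B3/S23 to generation 0 with these counts gives:
.##...
#...##
....#.
.....#
.#.###
.###.#
which matches the target exactly.

Answer: .##.#.
..#.#.
####.#
..#...
##.###
..#..#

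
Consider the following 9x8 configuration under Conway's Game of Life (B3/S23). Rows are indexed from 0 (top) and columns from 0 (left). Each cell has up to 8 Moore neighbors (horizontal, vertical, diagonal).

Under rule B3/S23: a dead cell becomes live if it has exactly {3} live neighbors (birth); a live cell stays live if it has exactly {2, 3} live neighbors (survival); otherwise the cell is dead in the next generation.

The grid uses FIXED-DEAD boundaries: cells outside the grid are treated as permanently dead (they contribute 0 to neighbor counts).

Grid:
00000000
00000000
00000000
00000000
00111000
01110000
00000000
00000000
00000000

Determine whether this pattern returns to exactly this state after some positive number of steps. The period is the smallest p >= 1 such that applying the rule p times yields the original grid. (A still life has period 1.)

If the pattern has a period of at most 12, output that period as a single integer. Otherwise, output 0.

Answer: 2

Derivation:
Simulating and comparing each generation to the original:
Gen 0 (original, given above): 6 live cells
Gen 1: 6 live cells, differs from original
Gen 2: 6 live cells, MATCHES original -> period = 2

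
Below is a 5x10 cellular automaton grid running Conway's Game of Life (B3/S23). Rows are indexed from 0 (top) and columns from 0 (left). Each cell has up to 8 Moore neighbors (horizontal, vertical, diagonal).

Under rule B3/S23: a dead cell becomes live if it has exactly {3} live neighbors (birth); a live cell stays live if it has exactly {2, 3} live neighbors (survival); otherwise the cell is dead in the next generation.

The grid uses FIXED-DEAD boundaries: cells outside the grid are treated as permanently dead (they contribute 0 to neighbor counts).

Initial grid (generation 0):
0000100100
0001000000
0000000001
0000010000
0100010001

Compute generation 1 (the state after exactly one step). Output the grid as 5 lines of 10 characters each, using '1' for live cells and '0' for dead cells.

Simulating step by step:
Generation 0 (given above): 8 live cells
Generation 1: 0 live cells
(generation 1 grid is the final answer)

Answer: 0000000000
0000000000
0000000000
0000000000
0000000000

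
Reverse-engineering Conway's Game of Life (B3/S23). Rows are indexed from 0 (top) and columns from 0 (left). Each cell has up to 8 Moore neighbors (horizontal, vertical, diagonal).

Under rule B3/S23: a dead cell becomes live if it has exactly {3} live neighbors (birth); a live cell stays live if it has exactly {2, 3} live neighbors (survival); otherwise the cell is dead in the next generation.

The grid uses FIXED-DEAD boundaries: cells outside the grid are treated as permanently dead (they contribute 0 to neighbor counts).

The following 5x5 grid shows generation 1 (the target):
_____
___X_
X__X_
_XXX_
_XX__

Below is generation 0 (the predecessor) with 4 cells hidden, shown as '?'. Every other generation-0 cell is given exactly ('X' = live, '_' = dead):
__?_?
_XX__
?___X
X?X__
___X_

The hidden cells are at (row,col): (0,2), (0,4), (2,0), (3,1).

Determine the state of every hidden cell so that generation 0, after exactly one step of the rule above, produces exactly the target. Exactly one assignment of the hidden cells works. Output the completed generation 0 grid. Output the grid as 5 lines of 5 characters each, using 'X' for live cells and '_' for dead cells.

Hidden generation-0 cells (in order): (0,2), (0,4), (2,0), (3,1).
A hidden cell only influences target cells in its own 3x3 neighborhood. Try each of the 2^4 = 16 assignments, step the completed generation 0 forward once under B3/S23, and compare with the target:
  (0,2)=_ (0,4)=_ (2,0)=_ (3,1)=_ -> step gives (1,3)='_' but target has 'X' -> reject
  (0,2)=_ (0,4)=_ (2,0)=_ (3,1)=X -> step gives (1,3)='_' but target has 'X' -> reject
  (0,2)=_ (0,4)=_ (2,0)=X (3,1)=_ -> step gives (1,1)='X' but target has '_' -> reject
  (0,2)=_ (0,4)=_ (2,0)=X (3,1)=X -> step gives (1,1)='X' but target has '_' -> reject
  (0,2)=_ (0,4)=X (2,0)=_ (3,1)=_ -> step gives (2,0)='_' but target has 'X' -> reject
  (0,2)=_ (0,4)=X (2,0)=_ (3,1)=X -> step reproduces the target at every cell -> ACCEPT
  (0,2)=_ (0,4)=X (2,0)=X (3,1)=_ -> step gives (1,1)='X' but target has '_' -> reject
  (0,2)=_ (0,4)=X (2,0)=X (3,1)=X -> step gives (1,1)='X' but target has '_' -> reject
  (0,2)=X (0,4)=_ (2,0)=_ (3,1)=_ -> step gives (0,1)='X' but target has '_' -> reject
  (0,2)=X (0,4)=_ (2,0)=_ (3,1)=X -> step gives (0,1)='X' but target has '_' -> reject
  (0,2)=X (0,4)=_ (2,0)=X (3,1)=_ -> step gives (0,1)='X' but target has '_' -> reject
  (0,2)=X (0,4)=_ (2,0)=X (3,1)=X -> step gives (0,1)='X' but target has '_' -> reject
  (0,2)=X (0,4)=X (2,0)=_ (3,1)=_ -> step gives (0,1)='X' but target has '_' -> reject
  (0,2)=X (0,4)=X (2,0)=_ (3,1)=X -> step gives (0,1)='X' but target has '_' -> reject
  (0,2)=X (0,4)=X (2,0)=X (3,1)=_ -> step gives (0,1)='X' but target has '_' -> reject
  (0,2)=X (0,4)=X (2,0)=X (3,1)=X -> step gives (0,1)='X' but target has '_' -> reject
Unique solution: (0,2)=dead, (0,4)=live, (2,0)=dead, (3,1)=live.
Check: live-neighbor counts of every cell in the completed generation 0:
12220
11132
35430
12232
23311
Applying B3/S23 to generation 0 with these counts gives:
_____
___X_
X__X_
_XXX_
_XX__
which matches the target exactly.

Answer: ____X
_XX__
____X
XXX__
___X_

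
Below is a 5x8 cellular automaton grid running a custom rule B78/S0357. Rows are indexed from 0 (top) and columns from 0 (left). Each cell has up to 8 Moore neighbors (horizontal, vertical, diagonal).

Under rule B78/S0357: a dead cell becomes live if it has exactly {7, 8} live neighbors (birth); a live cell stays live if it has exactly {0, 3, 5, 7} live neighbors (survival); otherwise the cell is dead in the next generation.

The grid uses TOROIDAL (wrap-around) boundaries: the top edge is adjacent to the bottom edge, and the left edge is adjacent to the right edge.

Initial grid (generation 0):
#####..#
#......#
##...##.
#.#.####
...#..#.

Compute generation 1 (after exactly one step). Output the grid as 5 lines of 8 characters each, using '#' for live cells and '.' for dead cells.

Simulating step by step:
Generation 0 (given above): 20 live cells
Generation 1: 13 live cells
(generation 1 grid is the final answer)

Answer: .###....
.......#
#.....##
#...####
...#....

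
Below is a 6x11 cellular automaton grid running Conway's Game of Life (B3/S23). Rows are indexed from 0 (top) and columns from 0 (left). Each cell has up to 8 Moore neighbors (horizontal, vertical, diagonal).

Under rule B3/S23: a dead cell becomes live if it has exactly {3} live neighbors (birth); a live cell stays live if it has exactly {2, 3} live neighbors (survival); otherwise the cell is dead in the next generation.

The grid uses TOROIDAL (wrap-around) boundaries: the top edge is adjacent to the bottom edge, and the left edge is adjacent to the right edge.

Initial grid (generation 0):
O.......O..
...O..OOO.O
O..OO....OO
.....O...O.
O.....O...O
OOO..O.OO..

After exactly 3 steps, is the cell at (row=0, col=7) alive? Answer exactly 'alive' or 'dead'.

Answer: alive

Derivation:
Simulating step by step:
Generation 0 (given above): 23 live cells
Generation 1: 27 live cells
O.O.......O
...OO..OO..
O..OOOOO...
....OO...O.
O....OOOOOO
......OOOO.
Generation 2: 16 live cells
...O..O...O
OOO....OO.O
.......O...
O..O.....O.
....O......
.O...O.....
Generation 3: 18 live cells
......OO.OO
OOO...OOOOO
..O....O.O.
...........
....O......
....OO.....

Cell (0,7) at generation 3: 1 -> alive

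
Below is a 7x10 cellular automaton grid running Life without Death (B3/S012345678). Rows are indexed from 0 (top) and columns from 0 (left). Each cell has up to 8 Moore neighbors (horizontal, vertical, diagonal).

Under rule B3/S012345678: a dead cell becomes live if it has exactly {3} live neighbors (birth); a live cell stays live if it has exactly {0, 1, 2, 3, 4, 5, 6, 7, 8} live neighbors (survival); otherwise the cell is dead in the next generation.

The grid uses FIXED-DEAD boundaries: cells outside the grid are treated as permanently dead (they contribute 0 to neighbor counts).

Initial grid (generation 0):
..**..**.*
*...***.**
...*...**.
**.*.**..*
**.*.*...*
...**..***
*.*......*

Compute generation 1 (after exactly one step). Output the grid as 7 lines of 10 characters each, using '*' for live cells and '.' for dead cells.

Answer: ..***.**.*
*.*.***.**
****...**.
**.*.***.*
**.*.*.*.*
*..**..***
*.**.....*

Derivation:
Simulating step by step:
Generation 0 (given above): 33 live cells
Generation 1: 42 live cells
(generation 1 grid is the final answer)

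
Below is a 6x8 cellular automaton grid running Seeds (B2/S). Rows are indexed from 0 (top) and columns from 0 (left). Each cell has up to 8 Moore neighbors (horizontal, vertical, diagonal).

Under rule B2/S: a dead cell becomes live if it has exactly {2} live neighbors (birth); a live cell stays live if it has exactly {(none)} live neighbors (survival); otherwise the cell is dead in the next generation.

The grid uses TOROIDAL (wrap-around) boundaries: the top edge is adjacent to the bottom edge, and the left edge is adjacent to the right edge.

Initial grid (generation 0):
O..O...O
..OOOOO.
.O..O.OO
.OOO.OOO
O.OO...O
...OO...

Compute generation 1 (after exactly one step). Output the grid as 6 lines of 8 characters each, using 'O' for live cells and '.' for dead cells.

Simulating step by step:
Generation 0 (given above): 24 live cells
Generation 1: 2 live cells
(generation 1 grid is the final answer)

Answer: .O......
........
........
........
........
......O.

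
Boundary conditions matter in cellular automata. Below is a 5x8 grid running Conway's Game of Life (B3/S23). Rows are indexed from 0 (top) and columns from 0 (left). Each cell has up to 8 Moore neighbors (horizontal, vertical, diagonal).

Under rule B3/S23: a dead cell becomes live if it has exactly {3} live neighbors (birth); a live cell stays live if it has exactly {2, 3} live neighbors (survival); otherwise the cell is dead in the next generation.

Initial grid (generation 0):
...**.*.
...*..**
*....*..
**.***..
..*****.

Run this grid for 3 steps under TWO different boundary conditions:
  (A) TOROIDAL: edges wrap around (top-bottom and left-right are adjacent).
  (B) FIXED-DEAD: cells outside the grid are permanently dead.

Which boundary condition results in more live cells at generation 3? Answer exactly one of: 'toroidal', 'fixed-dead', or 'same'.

Answer: toroidal

Derivation:
Under TOROIDAL boundary, generation 3:
..*..*..
******.*
*.****.*
........
*......*
Population = 17

Under FIXED-DEAD boundary, generation 3:
....*.*.
..*....*
..***...
*..**...
.**.....
Population = 12

Comparison: toroidal=17, fixed-dead=12 -> toroidal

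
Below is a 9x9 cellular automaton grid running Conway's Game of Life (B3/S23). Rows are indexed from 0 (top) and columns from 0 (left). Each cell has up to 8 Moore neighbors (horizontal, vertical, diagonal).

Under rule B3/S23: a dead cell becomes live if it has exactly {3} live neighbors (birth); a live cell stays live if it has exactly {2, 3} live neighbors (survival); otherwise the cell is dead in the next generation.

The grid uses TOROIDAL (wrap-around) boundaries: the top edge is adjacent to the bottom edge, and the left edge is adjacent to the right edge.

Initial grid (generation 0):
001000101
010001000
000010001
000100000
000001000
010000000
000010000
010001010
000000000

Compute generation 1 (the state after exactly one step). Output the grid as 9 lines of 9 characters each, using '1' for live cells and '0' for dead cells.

Answer: 000000000
100001010
000010000
000010000
000000000
000000000
000000000
000000000
000000110

Derivation:
Simulating step by step:
Generation 0 (given above): 14 live cells
Generation 1: 7 live cells
(generation 1 grid is the final answer)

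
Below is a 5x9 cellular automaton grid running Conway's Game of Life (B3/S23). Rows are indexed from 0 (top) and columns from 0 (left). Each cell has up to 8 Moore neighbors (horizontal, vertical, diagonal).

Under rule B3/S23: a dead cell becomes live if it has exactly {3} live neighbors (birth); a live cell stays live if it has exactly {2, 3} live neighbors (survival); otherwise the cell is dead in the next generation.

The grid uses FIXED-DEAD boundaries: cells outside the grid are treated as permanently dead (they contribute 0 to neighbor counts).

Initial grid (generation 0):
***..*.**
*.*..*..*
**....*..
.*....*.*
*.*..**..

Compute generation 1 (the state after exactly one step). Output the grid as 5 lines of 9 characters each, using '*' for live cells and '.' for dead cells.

Answer: *.*...***
..*..*..*
*.*..**..
..*...*..
.*...***.

Derivation:
Simulating step by step:
Generation 0 (given above): 20 live cells
Generation 1: 18 live cells
(generation 1 grid is the final answer)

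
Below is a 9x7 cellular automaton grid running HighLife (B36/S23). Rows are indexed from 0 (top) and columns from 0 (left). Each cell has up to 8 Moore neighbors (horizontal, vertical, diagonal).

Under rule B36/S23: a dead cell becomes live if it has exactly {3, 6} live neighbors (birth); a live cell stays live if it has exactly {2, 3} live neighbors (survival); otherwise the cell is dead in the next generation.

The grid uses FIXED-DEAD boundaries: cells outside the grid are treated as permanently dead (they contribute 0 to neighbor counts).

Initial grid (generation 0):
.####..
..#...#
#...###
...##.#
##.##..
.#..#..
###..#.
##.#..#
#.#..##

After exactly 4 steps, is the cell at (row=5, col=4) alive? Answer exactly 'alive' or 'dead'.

Answer: dead

Derivation:
Simulating step by step:
Generation 0 (given above): 31 live cells
Generation 1: 26 live cells
.###...
..#...#
....#.#
###..##
##.....
....##.
...###.
...##.#
#.#..##
Generation 2: 27 live cells
.###...
.##..#.
..##..#
#.#..##
#.#.#.#
...#.#.
......#
..#..##
...####
Generation 3: 22 live cells
.#.#...
....#..
...##.#
..#.#.#
..#.#.#
...####
....#.#
...#...
...##.#
Generation 4: 17 live cells
.......
..#.##.
....#..
..#####
..##..#
......#
......#
...#...
...##..

Cell (5,4) at generation 4: 0 -> dead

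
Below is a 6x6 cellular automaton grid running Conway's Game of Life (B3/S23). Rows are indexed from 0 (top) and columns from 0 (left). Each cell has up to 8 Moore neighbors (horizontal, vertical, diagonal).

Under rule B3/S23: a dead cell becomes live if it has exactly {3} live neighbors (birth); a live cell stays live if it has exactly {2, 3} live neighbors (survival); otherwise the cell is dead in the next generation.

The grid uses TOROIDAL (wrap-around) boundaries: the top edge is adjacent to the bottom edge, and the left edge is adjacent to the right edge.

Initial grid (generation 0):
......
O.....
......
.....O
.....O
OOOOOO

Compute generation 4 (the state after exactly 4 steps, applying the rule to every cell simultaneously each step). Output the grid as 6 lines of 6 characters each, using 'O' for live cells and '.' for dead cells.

Answer: O....O
......
......
......
O....O
.O..O.

Derivation:
Simulating step by step:
Generation 0 (given above): 9 live cells
Generation 1: 12 live cells
..OOO.
......
......
......
.OOO..
OOOOOO
Generation 2: 6 live cells
O.....
...O..
......
..O...
.....O
O....O
Generation 3: 6 live cells
O....O
......
......
......
O....O
O....O
Generation 4: 6 live cells
(generation 4 grid is the final answer)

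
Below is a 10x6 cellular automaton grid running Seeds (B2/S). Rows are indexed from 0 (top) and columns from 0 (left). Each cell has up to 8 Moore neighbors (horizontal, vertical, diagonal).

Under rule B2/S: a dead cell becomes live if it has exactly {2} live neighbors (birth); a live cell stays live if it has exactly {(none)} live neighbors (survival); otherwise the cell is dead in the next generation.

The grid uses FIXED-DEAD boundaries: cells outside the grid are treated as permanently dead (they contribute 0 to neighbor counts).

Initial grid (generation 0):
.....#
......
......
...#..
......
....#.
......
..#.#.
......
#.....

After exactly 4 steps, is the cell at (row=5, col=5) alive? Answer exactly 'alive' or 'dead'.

Answer: alive

Derivation:
Simulating step by step:
Generation 0 (given above): 6 live cells
Generation 1: 7 live cells
......
......
......
......
...##.
......
....##
...#..
.#.#..
......
Generation 2: 6 live cells
......
......
......
...##.
......
......
...#..
.....#
....#.
..#...
Generation 3: 9 live cells
......
......
...##.
......
...##.
......
....#.
...#..
...#.#
...#..
Generation 4: 9 live cells
......
...##.
......
..#..#
......
.....#
...#..
..#..#
......
..#...

Cell (5,5) at generation 4: 1 -> alive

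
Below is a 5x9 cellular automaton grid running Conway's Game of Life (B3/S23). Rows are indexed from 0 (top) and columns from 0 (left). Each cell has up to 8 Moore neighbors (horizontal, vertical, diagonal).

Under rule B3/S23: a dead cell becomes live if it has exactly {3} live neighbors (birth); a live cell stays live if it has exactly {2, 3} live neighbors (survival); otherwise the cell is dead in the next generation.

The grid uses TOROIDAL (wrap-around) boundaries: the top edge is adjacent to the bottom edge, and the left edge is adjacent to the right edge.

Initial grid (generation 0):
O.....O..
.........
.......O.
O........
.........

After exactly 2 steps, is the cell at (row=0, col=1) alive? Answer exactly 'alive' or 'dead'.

Answer: dead

Derivation:
Simulating step by step:
Generation 0 (given above): 4 live cells
Generation 1: 0 live cells
.........
.........
.........
.........
.........
Generation 2: 0 live cells
.........
.........
.........
.........
.........

Cell (0,1) at generation 2: 0 -> dead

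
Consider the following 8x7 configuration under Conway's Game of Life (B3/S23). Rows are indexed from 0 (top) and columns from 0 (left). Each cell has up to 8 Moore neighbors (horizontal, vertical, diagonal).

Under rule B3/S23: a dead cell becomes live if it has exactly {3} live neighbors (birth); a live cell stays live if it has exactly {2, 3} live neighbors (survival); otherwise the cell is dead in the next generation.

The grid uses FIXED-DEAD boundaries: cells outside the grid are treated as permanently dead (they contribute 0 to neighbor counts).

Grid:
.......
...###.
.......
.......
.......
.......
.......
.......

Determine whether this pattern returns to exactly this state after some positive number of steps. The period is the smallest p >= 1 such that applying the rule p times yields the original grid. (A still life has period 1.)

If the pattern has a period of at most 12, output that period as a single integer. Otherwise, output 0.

Answer: 2

Derivation:
Simulating and comparing each generation to the original:
Gen 0 (original, given above): 3 live cells
Gen 1: 3 live cells, differs from original
Gen 2: 3 live cells, MATCHES original -> period = 2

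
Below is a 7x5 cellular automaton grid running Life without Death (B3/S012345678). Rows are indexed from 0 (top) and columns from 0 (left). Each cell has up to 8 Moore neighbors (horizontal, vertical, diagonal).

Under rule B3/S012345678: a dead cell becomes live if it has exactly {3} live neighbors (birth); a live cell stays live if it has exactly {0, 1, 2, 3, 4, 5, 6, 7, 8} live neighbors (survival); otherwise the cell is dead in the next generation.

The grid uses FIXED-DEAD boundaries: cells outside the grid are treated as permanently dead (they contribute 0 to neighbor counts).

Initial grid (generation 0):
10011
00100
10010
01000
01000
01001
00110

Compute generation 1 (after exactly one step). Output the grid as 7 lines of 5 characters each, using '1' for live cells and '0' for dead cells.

Answer: 10011
01101
11110
11100
11100
01011
00110

Derivation:
Simulating step by step:
Generation 0 (given above): 12 live cells
Generation 1: 21 live cells
(generation 1 grid is the final answer)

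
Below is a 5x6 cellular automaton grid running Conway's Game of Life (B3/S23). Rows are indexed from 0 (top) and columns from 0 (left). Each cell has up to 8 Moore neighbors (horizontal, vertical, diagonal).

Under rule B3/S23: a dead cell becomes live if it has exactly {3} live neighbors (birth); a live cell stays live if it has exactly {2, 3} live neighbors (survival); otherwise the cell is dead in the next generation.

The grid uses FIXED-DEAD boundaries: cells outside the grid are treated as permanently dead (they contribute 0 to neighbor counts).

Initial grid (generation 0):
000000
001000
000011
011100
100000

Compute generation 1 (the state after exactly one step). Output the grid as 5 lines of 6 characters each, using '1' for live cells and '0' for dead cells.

Simulating step by step:
Generation 0 (given above): 7 live cells
Generation 1: 8 live cells
(generation 1 grid is the final answer)

Answer: 000000
000000
010010
011110
011000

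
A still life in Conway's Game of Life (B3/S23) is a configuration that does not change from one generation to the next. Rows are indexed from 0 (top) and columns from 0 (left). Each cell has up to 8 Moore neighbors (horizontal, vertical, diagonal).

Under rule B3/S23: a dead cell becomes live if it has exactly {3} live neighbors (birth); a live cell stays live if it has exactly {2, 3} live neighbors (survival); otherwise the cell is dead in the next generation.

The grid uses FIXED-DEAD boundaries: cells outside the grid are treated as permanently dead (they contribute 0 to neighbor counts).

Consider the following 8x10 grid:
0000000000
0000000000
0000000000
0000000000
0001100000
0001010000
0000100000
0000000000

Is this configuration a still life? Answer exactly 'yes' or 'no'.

Answer: yes

Derivation:
Compute generation 1 and compare to generation 0 (given above):
Generation 1:
0000000000
0000000000
0000000000
0000000000
0001100000
0001010000
0000100000
0000000000
The grids are IDENTICAL -> still life.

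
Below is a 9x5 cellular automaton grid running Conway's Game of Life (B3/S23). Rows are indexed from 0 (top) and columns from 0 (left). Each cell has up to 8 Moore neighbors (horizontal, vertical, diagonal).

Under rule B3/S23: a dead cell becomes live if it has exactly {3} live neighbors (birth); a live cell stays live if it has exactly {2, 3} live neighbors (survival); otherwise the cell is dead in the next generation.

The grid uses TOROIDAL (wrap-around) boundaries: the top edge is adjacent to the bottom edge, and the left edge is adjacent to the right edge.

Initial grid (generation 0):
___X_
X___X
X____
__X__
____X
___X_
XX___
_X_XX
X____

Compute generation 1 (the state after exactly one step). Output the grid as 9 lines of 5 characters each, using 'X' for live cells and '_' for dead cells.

Answer: X____
X___X
XX__X
_____
___X_
X___X
XX_X_
_XX_X
X_XX_

Derivation:
Simulating step by step:
Generation 0 (given above): 13 live cells
Generation 1: 18 live cells
(generation 1 grid is the final answer)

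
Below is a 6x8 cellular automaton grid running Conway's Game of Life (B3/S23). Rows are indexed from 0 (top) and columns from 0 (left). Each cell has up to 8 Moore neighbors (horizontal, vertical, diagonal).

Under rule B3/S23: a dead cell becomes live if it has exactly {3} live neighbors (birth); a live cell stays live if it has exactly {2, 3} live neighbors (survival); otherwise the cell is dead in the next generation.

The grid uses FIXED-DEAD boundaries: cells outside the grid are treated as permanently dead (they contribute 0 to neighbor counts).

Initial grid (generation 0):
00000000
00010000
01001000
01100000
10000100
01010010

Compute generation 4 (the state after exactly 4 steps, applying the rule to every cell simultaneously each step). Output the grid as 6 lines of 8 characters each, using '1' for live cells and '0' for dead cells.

Simulating step by step:
Generation 0 (given above): 10 live cells
Generation 1: 6 live cells
00000000
00000000
01010000
11100000
10000000
00000000
Generation 2: 5 live cells
00000000
00000000
11000000
10100000
10000000
00000000
Generation 3: 4 live cells
00000000
00000000
11000000
10000000
01000000
00000000
Generation 4: 3 live cells
(generation 4 grid is the final answer)

Answer: 00000000
00000000
11000000
10000000
00000000
00000000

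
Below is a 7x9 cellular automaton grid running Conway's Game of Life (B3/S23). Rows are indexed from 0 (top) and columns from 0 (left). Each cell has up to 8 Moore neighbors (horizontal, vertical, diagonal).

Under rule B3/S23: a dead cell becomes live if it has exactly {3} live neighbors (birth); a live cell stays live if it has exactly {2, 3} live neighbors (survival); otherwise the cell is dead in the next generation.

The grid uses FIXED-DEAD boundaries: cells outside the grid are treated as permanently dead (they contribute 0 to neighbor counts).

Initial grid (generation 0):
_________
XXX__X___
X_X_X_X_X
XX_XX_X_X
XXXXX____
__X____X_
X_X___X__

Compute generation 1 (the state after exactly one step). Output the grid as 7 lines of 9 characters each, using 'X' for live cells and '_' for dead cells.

Simulating step by step:
Generation 0 (given above): 25 live cells
Generation 1: 13 live cells
(generation 1 grid is the final answer)

Answer: _X_______
X_XX_X___
____X_X__
_________
X___XX_X_
X________
_X_______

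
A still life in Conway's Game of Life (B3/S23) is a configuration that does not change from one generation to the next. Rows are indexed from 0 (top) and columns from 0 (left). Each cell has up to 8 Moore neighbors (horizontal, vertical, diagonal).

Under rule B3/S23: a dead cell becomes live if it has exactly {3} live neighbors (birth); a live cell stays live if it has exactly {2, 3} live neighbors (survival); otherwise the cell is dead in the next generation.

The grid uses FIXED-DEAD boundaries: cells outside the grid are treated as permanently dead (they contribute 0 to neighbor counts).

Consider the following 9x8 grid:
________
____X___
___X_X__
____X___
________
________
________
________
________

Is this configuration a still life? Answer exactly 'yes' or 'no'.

Answer: yes

Derivation:
Compute generation 1 and compare to generation 0 (given above):
Generation 1:
________
____X___
___X_X__
____X___
________
________
________
________
________
The grids are IDENTICAL -> still life.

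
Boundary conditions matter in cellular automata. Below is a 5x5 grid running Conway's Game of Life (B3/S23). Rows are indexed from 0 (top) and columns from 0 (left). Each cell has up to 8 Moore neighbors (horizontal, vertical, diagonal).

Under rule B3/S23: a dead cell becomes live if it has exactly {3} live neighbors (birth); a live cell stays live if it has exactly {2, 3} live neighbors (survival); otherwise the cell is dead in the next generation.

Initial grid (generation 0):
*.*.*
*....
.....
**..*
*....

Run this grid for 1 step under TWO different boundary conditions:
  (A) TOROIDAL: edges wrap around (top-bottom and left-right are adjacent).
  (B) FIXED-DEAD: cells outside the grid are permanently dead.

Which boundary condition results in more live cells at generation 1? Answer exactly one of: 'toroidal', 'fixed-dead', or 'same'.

Answer: toroidal

Derivation:
Under TOROIDAL boundary, generation 1:
*...*
**..*
.*..*
**..*
...*.
Population = 11

Under FIXED-DEAD boundary, generation 1:
.*...
.*...
**...
**...
**...
Population = 8

Comparison: toroidal=11, fixed-dead=8 -> toroidal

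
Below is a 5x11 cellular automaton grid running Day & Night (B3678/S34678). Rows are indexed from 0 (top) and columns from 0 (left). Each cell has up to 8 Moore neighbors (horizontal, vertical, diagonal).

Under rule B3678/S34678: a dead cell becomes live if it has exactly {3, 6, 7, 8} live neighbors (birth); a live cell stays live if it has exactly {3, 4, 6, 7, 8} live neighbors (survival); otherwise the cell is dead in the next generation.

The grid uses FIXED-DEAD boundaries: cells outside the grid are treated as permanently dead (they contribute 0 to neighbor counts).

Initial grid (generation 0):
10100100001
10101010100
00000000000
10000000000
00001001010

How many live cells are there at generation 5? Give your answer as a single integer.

Simulating step by step:
Generation 0 (given above): 13 live cells
Generation 1: 4 live cells
00010000000
00010100000
01000000000
00000000000
00000000000
Generation 2: 3 live cells
00001000000
00101000000
00000000000
00000000000
00000000000
Generation 3: 2 live cells
00010000000
00010000000
00000000000
00000000000
00000000000
Generation 4: 0 live cells
00000000000
00000000000
00000000000
00000000000
00000000000
Generation 5: 0 live cells
00000000000
00000000000
00000000000
00000000000
00000000000
Population at generation 5: 0

Answer: 0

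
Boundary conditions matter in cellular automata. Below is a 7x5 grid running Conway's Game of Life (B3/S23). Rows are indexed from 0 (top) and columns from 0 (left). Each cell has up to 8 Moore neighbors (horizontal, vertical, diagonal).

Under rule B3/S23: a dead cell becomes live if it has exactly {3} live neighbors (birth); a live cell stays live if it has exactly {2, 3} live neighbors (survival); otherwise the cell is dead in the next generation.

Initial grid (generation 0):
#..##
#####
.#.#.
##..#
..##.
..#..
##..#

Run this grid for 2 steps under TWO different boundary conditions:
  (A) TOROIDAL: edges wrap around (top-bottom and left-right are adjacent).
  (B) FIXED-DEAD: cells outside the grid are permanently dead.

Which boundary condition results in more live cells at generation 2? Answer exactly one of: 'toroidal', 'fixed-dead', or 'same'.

Answer: fixed-dead

Derivation:
Under TOROIDAL boundary, generation 2:
.....
.....
#....
.##..
..#..
.....
####.
Population = 8

Under FIXED-DEAD boundary, generation 2:
.....
.....
##...
.###.
..##.
.###.
.....
Population = 10

Comparison: toroidal=8, fixed-dead=10 -> fixed-dead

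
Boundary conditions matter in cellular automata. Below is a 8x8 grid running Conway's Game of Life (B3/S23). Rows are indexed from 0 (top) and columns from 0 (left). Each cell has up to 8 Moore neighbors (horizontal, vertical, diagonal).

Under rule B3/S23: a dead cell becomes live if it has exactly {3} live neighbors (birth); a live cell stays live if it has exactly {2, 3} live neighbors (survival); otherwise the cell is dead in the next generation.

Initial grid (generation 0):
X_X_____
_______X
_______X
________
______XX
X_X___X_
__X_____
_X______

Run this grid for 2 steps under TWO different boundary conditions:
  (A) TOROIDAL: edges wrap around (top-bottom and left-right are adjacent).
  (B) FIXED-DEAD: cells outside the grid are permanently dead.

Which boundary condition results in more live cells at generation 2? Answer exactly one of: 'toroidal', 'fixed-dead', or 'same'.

Under TOROIDAL boundary, generation 2:
__X____X
XX_____X
X_____X_
______XX
X____X__
______XX
__X_____
X_X_____
Population = 16

Under FIXED-DEAD boundary, generation 2:
________
________
________
______XX
_____X__
______XX
________
________
Population = 5

Comparison: toroidal=16, fixed-dead=5 -> toroidal

Answer: toroidal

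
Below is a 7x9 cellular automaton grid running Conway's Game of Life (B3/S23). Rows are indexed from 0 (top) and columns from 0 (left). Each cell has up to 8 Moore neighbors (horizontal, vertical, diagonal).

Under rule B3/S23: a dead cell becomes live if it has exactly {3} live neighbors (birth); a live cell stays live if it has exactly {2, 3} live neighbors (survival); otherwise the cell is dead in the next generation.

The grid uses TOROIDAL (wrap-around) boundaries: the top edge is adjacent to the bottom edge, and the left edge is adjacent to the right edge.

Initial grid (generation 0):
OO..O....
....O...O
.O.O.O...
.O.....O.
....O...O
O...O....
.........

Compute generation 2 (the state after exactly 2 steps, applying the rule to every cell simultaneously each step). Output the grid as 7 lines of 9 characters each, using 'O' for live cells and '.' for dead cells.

Simulating step by step:
Generation 0 (given above): 14 live cells
Generation 1: 16 live cells
O........
.OOOOO...
O.O.O....
O.O.O....
O.......O
.........
OO.......
Generation 2: 16 live cells
(generation 2 grid is the final answer)

Answer: O..OO....
O.O.OO...
O........
O........
OO......O
.O......O
OO.......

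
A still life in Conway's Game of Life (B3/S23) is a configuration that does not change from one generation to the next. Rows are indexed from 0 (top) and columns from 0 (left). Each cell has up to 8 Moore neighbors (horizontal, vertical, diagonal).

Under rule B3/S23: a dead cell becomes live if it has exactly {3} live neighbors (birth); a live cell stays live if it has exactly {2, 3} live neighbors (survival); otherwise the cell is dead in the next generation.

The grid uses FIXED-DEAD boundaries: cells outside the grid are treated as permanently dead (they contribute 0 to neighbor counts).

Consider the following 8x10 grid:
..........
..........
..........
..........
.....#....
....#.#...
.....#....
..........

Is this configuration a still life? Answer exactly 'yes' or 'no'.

Answer: yes

Derivation:
Compute generation 1 and compare to generation 0 (given above):
Generation 1:
..........
..........
..........
..........
.....#....
....#.#...
.....#....
..........
The grids are IDENTICAL -> still life.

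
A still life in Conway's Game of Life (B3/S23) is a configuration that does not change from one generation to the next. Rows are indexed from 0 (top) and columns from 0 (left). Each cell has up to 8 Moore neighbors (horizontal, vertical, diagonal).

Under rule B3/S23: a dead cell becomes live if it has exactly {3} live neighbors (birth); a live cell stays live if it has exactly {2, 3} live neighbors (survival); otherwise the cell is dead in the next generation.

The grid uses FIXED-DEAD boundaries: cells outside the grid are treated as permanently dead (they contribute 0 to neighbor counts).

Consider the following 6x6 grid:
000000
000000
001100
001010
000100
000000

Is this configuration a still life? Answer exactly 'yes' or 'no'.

Compute generation 1 and compare to generation 0 (given above):
Generation 1:
000000
000000
001100
001010
000100
000000
The grids are IDENTICAL -> still life.

Answer: yes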